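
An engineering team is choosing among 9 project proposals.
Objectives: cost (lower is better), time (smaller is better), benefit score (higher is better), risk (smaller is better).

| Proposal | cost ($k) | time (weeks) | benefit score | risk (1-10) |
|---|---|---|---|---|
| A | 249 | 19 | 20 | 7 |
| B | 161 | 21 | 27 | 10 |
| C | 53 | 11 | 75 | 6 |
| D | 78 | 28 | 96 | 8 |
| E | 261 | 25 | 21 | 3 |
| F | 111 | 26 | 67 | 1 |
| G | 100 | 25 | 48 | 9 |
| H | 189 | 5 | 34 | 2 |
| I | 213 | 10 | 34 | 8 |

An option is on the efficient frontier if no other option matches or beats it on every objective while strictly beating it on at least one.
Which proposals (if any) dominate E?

H: cost 189≤261, time 5≤25, benefit score 34≥21, risk 2≤3 — dominates E.
Others (A, B, C, D, F, G, I) are each worse than E on at least one objective.

H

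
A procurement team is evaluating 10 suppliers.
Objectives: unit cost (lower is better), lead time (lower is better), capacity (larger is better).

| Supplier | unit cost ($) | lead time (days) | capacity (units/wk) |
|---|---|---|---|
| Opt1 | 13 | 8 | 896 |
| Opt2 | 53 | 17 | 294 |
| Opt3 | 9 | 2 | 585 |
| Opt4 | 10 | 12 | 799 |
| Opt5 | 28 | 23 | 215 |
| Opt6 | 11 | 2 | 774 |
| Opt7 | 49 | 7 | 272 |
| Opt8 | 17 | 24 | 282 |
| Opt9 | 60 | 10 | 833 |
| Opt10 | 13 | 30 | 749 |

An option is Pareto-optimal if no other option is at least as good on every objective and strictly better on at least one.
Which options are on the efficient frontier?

Opt1: not dominated (best capacity).
Opt2: dominated by Opt1 (unit cost 13≤53, lead time 8≤17, capacity 896≥294).
Opt3: not dominated (best unit cost).
Opt4: not dominated.
Opt5: dominated by Opt1 (unit cost 13≤28, lead time 8≤23, capacity 896≥215).
Opt6: not dominated.
Opt7: dominated by Opt3 (unit cost 9≤49, lead time 2≤7, capacity 585≥272).
Opt8: dominated by Opt1 (unit cost 13≤17, lead time 8≤24, capacity 896≥282).
Opt9: dominated by Opt1 (unit cost 13≤60, lead time 8≤10, capacity 896≥833).
Opt10: dominated by Opt1 (unit cost 13≤13, lead time 8≤30, capacity 896≥749).

Opt1, Opt3, Opt4, Opt6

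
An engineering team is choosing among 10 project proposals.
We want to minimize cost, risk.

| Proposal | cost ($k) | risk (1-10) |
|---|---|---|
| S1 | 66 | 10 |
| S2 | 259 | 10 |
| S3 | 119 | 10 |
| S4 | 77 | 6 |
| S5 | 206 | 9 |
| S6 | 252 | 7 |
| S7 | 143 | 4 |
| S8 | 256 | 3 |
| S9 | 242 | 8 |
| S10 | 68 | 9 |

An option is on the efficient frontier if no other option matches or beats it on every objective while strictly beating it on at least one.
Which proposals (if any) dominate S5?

S4: cost 77≤206, risk 6≤9 — dominates S5.
S7: cost 143≤206, risk 4≤9 — dominates S5.
S10: cost 68≤206, risk 9≤9 — dominates S5.
Others (S1, S2, S3, S6, S8, S9) are each worse than S5 on at least one objective.

S4, S7, S10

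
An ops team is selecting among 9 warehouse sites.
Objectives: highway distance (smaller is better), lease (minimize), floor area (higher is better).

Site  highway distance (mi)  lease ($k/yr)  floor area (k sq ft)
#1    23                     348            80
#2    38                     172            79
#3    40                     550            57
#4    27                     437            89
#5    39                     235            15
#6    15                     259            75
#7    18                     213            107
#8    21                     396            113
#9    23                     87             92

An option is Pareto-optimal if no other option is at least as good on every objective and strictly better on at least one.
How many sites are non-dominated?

#1: dominated by #7 (highway distance 18≤23, lease 213≤348, floor area 107≥80).
#2: dominated by #9 (highway distance 23≤38, lease 87≤172, floor area 92≥79).
#3: dominated by #1 (highway distance 23≤40, lease 348≤550, floor area 80≥57).
#4: dominated by #7 (highway distance 18≤27, lease 213≤437, floor area 107≥89).
#5: dominated by #2 (highway distance 38≤39, lease 172≤235, floor area 79≥15).
#6: not dominated (best highway distance).
#7: not dominated.
#8: not dominated (best floor area).
#9: not dominated (best lease).
Pareto-optimal: #6, #7, #8, #9 → 4.

4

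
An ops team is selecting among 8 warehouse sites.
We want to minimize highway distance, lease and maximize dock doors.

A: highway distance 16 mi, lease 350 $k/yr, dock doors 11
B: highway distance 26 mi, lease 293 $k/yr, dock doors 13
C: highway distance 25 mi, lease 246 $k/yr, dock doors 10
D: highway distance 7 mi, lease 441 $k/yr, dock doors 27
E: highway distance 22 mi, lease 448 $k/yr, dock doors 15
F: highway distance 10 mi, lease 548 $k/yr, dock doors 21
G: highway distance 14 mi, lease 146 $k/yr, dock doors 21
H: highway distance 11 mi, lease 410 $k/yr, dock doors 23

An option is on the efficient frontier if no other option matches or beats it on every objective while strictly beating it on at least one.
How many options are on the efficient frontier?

A: dominated by G (highway distance 14≤16, lease 146≤350, dock doors 21≥11).
B: dominated by G (highway distance 14≤26, lease 146≤293, dock doors 21≥13).
C: dominated by G (highway distance 14≤25, lease 146≤246, dock doors 21≥10).
D: not dominated (best highway distance).
E: dominated by D (highway distance 7≤22, lease 441≤448, dock doors 27≥15).
F: dominated by D (highway distance 7≤10, lease 441≤548, dock doors 27≥21).
G: not dominated (best lease).
H: not dominated.
Pareto-optimal: D, G, H → 3.

3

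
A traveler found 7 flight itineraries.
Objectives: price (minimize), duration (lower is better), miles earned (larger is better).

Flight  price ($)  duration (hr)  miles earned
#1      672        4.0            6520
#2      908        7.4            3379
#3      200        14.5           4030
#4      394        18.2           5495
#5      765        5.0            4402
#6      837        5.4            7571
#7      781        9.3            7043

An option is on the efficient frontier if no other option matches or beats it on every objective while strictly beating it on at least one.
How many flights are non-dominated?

#1: not dominated (best duration).
#2: dominated by #1 (price 672≤908, duration 4.0≤7.4, miles earned 6520≥3379).
#3: not dominated (best price).
#4: not dominated.
#5: dominated by #1 (price 672≤765, duration 4.0≤5.0, miles earned 6520≥4402).
#6: not dominated (best miles earned).
#7: not dominated.
Pareto-optimal: #1, #3, #4, #6, #7 → 5.

5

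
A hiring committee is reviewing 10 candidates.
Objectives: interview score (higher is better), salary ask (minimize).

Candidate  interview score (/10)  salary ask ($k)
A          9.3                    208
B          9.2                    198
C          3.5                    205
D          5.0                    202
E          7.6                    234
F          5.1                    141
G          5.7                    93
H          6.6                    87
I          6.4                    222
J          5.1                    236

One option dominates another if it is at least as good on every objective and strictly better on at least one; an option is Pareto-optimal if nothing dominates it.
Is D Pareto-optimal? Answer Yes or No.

No

B vs D: interview score 9.2≥5.0, salary ask 198≤202 — B is at least as good on every objective and strictly better on at least one, so B dominates D.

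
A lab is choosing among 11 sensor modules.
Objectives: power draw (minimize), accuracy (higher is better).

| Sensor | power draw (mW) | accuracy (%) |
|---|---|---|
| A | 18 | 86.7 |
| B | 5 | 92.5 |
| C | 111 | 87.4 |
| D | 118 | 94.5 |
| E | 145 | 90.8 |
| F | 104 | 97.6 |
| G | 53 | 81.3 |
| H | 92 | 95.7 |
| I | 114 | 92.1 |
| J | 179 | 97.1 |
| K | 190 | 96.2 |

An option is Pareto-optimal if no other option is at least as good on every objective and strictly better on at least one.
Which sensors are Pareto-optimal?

A: dominated by B (power draw 5≤18, accuracy 92.5≥86.7).
B: not dominated (best power draw).
C: dominated by B (power draw 5≤111, accuracy 92.5≥87.4).
D: dominated by F (power draw 104≤118, accuracy 97.6≥94.5).
E: dominated by B (power draw 5≤145, accuracy 92.5≥90.8).
F: not dominated (best accuracy).
G: dominated by A (power draw 18≤53, accuracy 86.7≥81.3).
H: not dominated.
I: dominated by B (power draw 5≤114, accuracy 92.5≥92.1).
J: dominated by F (power draw 104≤179, accuracy 97.6≥97.1).
K: dominated by F (power draw 104≤190, accuracy 97.6≥96.2).

B, F, H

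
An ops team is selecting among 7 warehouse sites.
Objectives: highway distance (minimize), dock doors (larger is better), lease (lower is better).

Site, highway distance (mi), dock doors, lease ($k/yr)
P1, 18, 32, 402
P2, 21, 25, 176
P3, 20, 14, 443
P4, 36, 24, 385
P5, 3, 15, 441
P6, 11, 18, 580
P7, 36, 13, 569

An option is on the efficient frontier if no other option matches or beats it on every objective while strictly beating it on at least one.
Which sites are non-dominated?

P1, P2, P5, P6

P1: not dominated (best dock doors).
P2: not dominated (best lease).
P3: dominated by P1 (highway distance 18≤20, dock doors 32≥14, lease 402≤443).
P4: dominated by P2 (highway distance 21≤36, dock doors 25≥24, lease 176≤385).
P5: not dominated (best highway distance).
P6: not dominated.
P7: dominated by P1 (highway distance 18≤36, dock doors 32≥13, lease 402≤569).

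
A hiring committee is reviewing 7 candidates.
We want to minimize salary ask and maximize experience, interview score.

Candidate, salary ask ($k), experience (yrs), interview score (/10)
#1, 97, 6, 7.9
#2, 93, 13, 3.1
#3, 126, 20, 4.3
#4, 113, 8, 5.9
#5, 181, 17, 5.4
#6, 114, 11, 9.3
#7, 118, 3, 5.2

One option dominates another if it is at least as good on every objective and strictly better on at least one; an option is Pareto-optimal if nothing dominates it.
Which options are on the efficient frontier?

#1: not dominated.
#2: not dominated (best salary ask).
#3: not dominated (best experience).
#4: not dominated.
#5: not dominated.
#6: not dominated (best interview score).
#7: dominated by #1 (salary ask 97≤118, experience 6≥3, interview score 7.9≥5.2).

#1, #2, #3, #4, #5, #6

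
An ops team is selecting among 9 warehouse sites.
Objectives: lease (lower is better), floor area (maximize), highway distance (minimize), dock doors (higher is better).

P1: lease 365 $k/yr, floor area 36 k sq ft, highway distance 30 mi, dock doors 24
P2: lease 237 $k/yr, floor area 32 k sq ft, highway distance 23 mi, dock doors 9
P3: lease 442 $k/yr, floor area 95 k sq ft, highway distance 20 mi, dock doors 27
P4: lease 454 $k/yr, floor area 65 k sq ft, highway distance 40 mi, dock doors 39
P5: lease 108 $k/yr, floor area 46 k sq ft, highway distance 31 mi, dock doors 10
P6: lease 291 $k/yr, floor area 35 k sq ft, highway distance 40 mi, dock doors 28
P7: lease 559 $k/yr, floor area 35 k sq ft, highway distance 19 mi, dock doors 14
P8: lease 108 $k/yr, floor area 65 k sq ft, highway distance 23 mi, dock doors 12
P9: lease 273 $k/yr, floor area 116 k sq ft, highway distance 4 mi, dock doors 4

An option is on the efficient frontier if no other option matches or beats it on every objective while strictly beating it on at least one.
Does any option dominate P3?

No

P1: worse on floor area (36 vs 95).
P2: worse on floor area (32 vs 95).
P4: worse on lease (454 vs 442).
P5: worse on floor area (46 vs 95).
P6: worse on floor area (35 vs 95).
P7: worse on lease (559 vs 442).
P8: worse on floor area (65 vs 95).
P9: worse on dock doors (4 vs 27).
No option is at least as good as P3 on every objective and strictly better on one.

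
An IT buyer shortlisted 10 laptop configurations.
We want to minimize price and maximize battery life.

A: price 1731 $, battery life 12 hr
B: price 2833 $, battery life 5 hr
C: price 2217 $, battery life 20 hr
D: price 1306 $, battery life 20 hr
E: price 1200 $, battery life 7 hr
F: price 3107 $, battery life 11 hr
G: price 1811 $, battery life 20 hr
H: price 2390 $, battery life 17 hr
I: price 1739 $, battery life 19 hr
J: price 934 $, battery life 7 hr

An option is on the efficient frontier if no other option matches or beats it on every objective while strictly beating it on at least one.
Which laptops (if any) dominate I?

D

D: price 1306≤1739, battery life 20≥19 — dominates I.
Others (A, B, C, E, F, G, H, J) are each worse than I on at least one objective.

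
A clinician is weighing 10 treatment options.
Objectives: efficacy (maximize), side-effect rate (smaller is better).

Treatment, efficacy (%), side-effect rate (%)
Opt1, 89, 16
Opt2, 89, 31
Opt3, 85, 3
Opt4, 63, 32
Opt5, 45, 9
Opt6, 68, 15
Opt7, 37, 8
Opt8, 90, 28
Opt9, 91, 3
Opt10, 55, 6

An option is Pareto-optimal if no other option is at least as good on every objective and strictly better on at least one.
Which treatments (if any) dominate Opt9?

none

Opt1: worse on efficacy (89 vs 91).
Opt2: worse on efficacy (89 vs 91).
Opt3: worse on efficacy (85 vs 91).
Opt4: worse on efficacy (63 vs 91).
Opt5: worse on efficacy (45 vs 91).
Opt6: worse on efficacy (68 vs 91).
Opt7: worse on efficacy (37 vs 91).
Opt8: worse on efficacy (90 vs 91).
Opt10: worse on efficacy (55 vs 91).
No option dominates Opt9.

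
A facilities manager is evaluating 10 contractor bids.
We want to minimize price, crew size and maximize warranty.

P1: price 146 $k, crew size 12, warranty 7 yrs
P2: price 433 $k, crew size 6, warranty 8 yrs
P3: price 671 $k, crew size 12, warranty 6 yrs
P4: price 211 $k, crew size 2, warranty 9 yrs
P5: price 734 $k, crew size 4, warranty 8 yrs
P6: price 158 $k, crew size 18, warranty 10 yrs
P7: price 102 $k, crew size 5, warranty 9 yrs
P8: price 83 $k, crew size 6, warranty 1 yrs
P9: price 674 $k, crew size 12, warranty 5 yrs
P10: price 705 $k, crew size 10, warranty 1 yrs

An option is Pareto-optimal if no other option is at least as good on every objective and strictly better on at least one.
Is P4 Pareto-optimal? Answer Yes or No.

Yes

P1: worse on crew size (12 vs 2).
P2: worse on price (433 vs 211).
P3: worse on price (671 vs 211).
P5: worse on price (734 vs 211).
P6: worse on crew size (18 vs 2).
P7: worse on crew size (5 vs 2).
P8: worse on crew size (6 vs 2).
P9: worse on price (674 vs 211).
P10: worse on price (705 vs 211).
No option is at least as good as P4 on every objective and strictly better on one.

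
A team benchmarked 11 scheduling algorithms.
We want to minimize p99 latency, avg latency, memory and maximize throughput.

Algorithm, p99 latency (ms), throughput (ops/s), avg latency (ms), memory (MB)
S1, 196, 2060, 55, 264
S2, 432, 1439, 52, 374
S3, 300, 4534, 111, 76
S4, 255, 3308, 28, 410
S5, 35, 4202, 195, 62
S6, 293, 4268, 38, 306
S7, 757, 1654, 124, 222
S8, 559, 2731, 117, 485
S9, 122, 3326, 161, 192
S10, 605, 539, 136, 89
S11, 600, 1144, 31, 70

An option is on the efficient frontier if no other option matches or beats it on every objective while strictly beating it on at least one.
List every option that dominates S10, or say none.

S3: p99 latency 300≤605, throughput 4534≥539, avg latency 111≤136, memory 76≤89 — dominates S10.
S11: p99 latency 600≤605, throughput 1144≥539, avg latency 31≤136, memory 70≤89 — dominates S10.
Others (S1, S2, S4, S5, S6, S7, S8, S9) are each worse than S10 on at least one objective.

S3, S11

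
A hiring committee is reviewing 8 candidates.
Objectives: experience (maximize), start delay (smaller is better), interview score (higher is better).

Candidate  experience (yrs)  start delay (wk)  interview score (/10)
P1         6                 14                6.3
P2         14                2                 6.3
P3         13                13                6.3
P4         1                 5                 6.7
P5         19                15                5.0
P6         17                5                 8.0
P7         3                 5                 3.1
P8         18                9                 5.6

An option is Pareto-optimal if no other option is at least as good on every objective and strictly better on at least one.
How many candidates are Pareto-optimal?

P1: dominated by P2 (experience 14≥6, start delay 2≤14, interview score 6.3≥6.3).
P2: not dominated (best start delay).
P3: dominated by P2 (experience 14≥13, start delay 2≤13, interview score 6.3≥6.3).
P4: dominated by P6 (experience 17≥1, start delay 5≤5, interview score 8.0≥6.7).
P5: not dominated (best experience).
P6: not dominated (best interview score).
P7: dominated by P2 (experience 14≥3, start delay 2≤5, interview score 6.3≥3.1).
P8: not dominated.
Pareto-optimal: P2, P5, P6, P8 → 4.

4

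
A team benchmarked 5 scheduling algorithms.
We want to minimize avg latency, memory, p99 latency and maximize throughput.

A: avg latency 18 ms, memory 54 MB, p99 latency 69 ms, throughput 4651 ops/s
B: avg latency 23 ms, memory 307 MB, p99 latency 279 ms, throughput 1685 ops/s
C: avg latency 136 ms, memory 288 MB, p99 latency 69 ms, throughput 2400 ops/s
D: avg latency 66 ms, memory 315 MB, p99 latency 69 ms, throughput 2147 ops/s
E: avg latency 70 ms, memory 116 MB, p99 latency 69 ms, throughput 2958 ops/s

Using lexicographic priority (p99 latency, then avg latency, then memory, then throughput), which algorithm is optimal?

A

First minimize p99 latency: best is 69, kept {A, C, D, E}.
Then minimize avg latency: best is 18, kept {A}.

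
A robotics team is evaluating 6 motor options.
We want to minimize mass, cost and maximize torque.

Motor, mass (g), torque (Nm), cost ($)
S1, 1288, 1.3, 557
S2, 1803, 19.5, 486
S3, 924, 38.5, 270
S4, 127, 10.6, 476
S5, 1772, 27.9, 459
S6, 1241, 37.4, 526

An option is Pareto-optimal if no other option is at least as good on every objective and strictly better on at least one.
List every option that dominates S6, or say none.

S3: mass 924≤1241, torque 38.5≥37.4, cost 270≤526 — dominates S6.
Others (S1, S2, S4, S5) are each worse than S6 on at least one objective.

S3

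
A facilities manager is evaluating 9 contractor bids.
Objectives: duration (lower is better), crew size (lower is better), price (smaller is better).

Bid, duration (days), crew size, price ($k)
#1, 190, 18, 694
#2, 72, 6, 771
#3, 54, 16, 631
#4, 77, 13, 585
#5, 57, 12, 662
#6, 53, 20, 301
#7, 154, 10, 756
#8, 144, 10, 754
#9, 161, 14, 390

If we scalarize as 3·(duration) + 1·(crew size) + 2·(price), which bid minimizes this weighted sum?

#1: 3·190 + 1·18 + 2·694 = 1976
#2: 3·72 + 1·6 + 2·771 = 1764
#3: 3·54 + 1·16 + 2·631 = 1440
#4: 3·77 + 1·13 + 2·585 = 1414
#5: 3·57 + 1·12 + 2·662 = 1507
#6: 3·53 + 1·20 + 2·301 = 781
#7: 3·154 + 1·10 + 2·756 = 1984
#8: 3·144 + 1·10 + 2·754 = 1950
#9: 3·161 + 1·14 + 2·390 = 1277
Lowest: #6 at 781.

#6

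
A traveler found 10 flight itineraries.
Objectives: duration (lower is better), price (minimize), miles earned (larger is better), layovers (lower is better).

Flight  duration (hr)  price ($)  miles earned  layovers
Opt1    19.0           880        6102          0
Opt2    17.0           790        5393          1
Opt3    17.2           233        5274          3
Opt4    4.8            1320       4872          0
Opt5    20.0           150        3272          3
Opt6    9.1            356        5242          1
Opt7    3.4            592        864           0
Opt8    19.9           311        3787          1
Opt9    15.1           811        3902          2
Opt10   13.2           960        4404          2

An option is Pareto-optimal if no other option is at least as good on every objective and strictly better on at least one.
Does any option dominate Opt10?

Yes

Opt6 vs Opt10: duration 9.1≤13.2, price 356≤960, miles earned 5242≥4404, layovers 1≤2 — Opt6 is at least as good on every objective and strictly better on at least one, so Opt6 dominates Opt10.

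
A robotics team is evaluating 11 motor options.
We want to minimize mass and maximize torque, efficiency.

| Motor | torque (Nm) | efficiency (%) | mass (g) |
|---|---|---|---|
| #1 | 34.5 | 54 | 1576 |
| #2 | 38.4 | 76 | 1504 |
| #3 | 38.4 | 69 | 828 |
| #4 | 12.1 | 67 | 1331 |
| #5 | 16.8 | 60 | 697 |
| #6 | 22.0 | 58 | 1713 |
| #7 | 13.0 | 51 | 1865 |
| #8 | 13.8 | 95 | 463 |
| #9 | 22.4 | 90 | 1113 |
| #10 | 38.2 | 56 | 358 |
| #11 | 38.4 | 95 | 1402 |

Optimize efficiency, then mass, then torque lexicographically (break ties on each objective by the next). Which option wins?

#8

First maximize efficiency: best is 95, kept {#8, #11}.
Then minimize mass: best is 463, kept {#8}.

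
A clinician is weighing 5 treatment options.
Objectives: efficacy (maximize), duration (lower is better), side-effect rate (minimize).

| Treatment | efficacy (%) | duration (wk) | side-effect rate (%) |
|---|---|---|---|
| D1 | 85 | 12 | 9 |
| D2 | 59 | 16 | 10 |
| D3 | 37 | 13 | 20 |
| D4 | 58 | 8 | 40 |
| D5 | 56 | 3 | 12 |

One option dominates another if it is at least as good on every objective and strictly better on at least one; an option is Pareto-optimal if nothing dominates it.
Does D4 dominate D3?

No

D4 vs D3: D4 is worse on side-effect rate (40 vs 20), so it does not dominate D3.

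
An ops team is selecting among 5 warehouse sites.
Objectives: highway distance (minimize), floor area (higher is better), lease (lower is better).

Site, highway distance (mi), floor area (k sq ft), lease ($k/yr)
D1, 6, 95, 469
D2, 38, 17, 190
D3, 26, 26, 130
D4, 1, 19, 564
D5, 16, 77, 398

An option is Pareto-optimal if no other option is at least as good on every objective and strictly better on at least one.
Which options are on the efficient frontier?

D1, D3, D4, D5

D1: not dominated (best floor area).
D2: dominated by D3 (highway distance 26≤38, floor area 26≥17, lease 130≤190).
D3: not dominated (best lease).
D4: not dominated (best highway distance).
D5: not dominated.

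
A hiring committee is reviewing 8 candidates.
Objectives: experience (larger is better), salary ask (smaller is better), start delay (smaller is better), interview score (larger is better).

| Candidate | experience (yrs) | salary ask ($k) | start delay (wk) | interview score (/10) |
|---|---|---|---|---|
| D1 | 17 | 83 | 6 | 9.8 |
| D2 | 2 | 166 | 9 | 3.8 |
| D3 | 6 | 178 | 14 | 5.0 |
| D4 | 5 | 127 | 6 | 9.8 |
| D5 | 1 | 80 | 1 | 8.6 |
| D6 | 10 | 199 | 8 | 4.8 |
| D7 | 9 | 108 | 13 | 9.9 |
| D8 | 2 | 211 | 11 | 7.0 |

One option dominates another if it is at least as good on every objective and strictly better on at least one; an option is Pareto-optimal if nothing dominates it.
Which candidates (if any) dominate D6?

D1: experience 17≥10, salary ask 83≤199, start delay 6≤8, interview score 9.8≥4.8 — dominates D6.
Others (D2, D3, D4, D5, D7, D8) are each worse than D6 on at least one objective.

D1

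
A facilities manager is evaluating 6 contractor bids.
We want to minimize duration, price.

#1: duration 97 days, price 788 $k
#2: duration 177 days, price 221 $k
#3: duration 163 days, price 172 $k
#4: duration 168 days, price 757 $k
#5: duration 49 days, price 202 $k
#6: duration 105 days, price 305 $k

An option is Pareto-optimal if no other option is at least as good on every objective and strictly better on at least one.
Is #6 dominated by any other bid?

#5 vs #6: duration 49≤105, price 202≤305 — #5 is at least as good on every objective and strictly better on at least one, so #5 dominates #6.

Yes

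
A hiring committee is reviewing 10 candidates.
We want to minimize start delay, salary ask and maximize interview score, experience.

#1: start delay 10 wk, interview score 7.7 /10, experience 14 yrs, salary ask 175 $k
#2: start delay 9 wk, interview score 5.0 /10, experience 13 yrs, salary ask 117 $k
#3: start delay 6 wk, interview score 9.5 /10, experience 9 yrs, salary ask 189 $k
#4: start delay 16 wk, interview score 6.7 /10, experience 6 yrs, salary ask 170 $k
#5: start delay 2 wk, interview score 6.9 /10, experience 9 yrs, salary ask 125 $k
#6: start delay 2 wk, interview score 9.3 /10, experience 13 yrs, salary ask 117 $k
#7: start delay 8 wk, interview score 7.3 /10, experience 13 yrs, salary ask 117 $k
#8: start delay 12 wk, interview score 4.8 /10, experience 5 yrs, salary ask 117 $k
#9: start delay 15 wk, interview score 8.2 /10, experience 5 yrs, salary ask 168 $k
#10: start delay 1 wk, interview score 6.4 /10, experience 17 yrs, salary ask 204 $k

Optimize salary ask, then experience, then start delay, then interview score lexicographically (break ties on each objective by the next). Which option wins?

First minimize salary ask: best is 117, kept {#2, #6, #7, #8}.
Then maximize experience: best is 13, kept {#2, #6, #7}.
Then minimize start delay: best is 2, kept {#6}.

#6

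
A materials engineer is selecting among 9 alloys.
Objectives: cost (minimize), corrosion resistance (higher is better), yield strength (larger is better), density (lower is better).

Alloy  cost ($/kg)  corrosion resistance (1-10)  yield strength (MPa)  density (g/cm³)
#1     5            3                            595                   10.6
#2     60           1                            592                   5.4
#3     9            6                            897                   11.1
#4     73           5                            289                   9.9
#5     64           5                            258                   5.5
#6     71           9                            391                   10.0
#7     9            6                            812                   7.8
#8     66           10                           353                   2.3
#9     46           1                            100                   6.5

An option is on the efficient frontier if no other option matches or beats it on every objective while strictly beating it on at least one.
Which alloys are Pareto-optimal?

#1: not dominated (best cost).
#2: not dominated.
#3: not dominated (best yield strength).
#4: dominated by #7 (cost 9≤73, corrosion resistance 6≥5, yield strength 812≥289, density 7.8≤9.9).
#5: not dominated.
#6: not dominated.
#7: not dominated.
#8: not dominated (best corrosion resistance).
#9: not dominated.

#1, #2, #3, #5, #6, #7, #8, #9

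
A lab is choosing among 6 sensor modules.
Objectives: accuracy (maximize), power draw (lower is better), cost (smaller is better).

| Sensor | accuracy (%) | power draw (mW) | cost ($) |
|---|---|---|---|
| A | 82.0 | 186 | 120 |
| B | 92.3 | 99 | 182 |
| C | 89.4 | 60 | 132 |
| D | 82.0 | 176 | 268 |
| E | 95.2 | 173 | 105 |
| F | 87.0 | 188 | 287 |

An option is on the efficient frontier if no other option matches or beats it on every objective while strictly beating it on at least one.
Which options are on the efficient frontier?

A: dominated by E (accuracy 95.2≥82.0, power draw 173≤186, cost 105≤120).
B: not dominated.
C: not dominated (best power draw).
D: dominated by B (accuracy 92.3≥82.0, power draw 99≤176, cost 182≤268).
E: not dominated (best accuracy).
F: dominated by B (accuracy 92.3≥87.0, power draw 99≤188, cost 182≤287).

B, C, E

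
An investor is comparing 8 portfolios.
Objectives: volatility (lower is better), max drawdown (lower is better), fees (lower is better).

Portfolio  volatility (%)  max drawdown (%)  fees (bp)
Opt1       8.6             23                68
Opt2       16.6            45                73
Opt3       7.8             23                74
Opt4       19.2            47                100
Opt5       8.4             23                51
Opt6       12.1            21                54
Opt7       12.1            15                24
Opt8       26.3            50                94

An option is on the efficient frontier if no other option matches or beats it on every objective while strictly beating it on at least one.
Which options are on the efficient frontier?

Opt3, Opt5, Opt7

Opt1: dominated by Opt5 (volatility 8.4≤8.6, max drawdown 23≤23, fees 51≤68).
Opt2: dominated by Opt1 (volatility 8.6≤16.6, max drawdown 23≤45, fees 68≤73).
Opt3: not dominated (best volatility).
Opt4: dominated by Opt1 (volatility 8.6≤19.2, max drawdown 23≤47, fees 68≤100).
Opt5: not dominated.
Opt6: dominated by Opt7 (volatility 12.1≤12.1, max drawdown 15≤21, fees 24≤54).
Opt7: not dominated (best max drawdown).
Opt8: dominated by Opt1 (volatility 8.6≤26.3, max drawdown 23≤50, fees 68≤94).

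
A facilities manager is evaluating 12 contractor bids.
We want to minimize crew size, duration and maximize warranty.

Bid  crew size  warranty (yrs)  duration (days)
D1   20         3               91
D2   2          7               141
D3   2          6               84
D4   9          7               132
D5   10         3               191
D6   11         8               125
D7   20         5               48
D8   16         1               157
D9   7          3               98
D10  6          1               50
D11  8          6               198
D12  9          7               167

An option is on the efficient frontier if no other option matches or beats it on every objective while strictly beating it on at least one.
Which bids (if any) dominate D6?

D1: worse on crew size (20 vs 11).
D2: worse on warranty (7 vs 8).
D3: worse on warranty (6 vs 8).
D4: worse on warranty (7 vs 8).
D5: worse on warranty (3 vs 8).
D7: worse on crew size (20 vs 11).
D8: worse on crew size (16 vs 11).
D9: worse on warranty (3 vs 8).
D10: worse on warranty (1 vs 8).
D11: worse on warranty (6 vs 8).
D12: worse on warranty (7 vs 8).
No option dominates D6.

none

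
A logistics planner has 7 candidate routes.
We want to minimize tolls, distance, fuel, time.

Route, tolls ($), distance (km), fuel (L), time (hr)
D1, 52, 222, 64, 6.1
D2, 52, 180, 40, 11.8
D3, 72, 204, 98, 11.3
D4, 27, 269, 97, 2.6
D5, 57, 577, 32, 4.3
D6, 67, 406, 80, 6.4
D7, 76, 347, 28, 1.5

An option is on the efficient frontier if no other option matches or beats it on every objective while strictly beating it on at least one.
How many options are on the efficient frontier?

D1: not dominated.
D2: not dominated (best distance).
D3: not dominated.
D4: not dominated (best tolls).
D5: not dominated.
D6: dominated by D1 (tolls 52≤67, distance 222≤406, fuel 64≤80, time 6.1≤6.4).
D7: not dominated (best fuel).
Pareto-optimal: D1, D2, D3, D4, D5, D7 → 6.

6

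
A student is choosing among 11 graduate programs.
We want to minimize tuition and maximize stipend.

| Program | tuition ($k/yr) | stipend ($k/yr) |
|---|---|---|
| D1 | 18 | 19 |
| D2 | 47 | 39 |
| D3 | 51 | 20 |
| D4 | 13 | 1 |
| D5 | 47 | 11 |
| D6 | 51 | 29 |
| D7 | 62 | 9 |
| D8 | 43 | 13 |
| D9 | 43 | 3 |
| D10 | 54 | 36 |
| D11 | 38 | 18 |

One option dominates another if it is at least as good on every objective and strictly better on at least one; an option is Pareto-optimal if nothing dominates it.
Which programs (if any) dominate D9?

D1: tuition 18≤43, stipend 19≥3 — dominates D9.
D8: tuition 43≤43, stipend 13≥3 — dominates D9.
D11: tuition 38≤43, stipend 18≥3 — dominates D9.
Others (D2, D3, D4, D5, D6, D7, D10) are each worse than D9 on at least one objective.

D1, D8, D11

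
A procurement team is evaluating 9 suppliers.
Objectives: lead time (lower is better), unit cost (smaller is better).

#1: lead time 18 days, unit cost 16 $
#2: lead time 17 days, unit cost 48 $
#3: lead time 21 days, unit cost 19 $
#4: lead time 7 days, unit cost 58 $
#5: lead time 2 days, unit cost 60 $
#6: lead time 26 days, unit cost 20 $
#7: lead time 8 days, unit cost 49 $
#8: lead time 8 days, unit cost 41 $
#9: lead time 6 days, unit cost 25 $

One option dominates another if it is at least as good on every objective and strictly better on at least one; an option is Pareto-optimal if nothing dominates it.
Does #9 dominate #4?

#9 vs #4: lead time 6≤7, unit cost 25≤58 — #9 is at least as good on every objective with at least one strict improvement.

Yes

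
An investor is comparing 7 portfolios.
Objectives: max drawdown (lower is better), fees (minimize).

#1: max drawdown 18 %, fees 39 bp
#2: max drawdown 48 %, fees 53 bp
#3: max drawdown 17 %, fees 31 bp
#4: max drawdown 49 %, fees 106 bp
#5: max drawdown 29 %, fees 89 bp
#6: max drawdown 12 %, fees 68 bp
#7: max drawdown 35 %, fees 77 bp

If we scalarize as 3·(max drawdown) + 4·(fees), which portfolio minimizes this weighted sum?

#3

#1: 3·18 + 4·39 = 210
#2: 3·48 + 4·53 = 356
#3: 3·17 + 4·31 = 175
#4: 3·49 + 4·106 = 571
#5: 3·29 + 4·89 = 443
#6: 3·12 + 4·68 = 308
#7: 3·35 + 4·77 = 413
Lowest: #3 at 175.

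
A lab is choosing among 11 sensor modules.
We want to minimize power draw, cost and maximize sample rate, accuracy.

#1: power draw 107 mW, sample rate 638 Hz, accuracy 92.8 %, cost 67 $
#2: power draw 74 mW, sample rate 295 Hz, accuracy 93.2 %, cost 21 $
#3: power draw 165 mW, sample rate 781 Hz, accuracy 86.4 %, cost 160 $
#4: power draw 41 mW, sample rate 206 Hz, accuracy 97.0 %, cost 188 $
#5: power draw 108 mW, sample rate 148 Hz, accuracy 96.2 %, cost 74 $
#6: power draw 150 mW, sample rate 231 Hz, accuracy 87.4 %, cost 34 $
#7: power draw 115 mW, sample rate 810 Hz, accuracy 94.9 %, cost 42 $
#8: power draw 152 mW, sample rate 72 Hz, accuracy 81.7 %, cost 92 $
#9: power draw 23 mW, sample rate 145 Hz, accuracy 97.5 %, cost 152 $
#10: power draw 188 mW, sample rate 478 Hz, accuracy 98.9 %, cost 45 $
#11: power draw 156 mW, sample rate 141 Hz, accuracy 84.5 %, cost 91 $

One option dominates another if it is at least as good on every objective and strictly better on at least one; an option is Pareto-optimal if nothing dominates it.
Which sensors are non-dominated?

#1: not dominated.
#2: not dominated (best cost).
#3: dominated by #7 (power draw 115≤165, sample rate 810≥781, accuracy 94.9≥86.4, cost 42≤160).
#4: not dominated.
#5: not dominated.
#6: dominated by #2 (power draw 74≤150, sample rate 295≥231, accuracy 93.2≥87.4, cost 21≤34).
#7: not dominated (best sample rate).
#8: dominated by #1 (power draw 107≤152, sample rate 638≥72, accuracy 92.8≥81.7, cost 67≤92).
#9: not dominated (best power draw).
#10: not dominated (best accuracy).
#11: dominated by #1 (power draw 107≤156, sample rate 638≥141, accuracy 92.8≥84.5, cost 67≤91).

#1, #2, #4, #5, #7, #9, #10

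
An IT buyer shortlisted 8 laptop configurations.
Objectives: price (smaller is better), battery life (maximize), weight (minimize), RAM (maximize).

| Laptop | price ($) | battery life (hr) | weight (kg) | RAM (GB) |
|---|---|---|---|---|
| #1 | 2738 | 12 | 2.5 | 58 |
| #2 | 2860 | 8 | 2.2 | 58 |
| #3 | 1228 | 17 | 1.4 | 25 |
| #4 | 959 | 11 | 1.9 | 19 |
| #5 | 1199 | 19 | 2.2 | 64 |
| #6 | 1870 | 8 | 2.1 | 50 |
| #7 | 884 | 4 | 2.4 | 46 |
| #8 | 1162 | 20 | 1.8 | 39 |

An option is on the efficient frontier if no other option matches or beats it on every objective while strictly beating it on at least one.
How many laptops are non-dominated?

#1: dominated by #5 (price 1199≤2738, battery life 19≥12, weight 2.2≤2.5, RAM 64≥58).
#2: dominated by #5 (price 1199≤2860, battery life 19≥8, weight 2.2≤2.2, RAM 64≥58).
#3: not dominated (best weight).
#4: not dominated.
#5: not dominated (best RAM).
#6: not dominated.
#7: not dominated (best price).
#8: not dominated (best battery life).
Pareto-optimal: #3, #4, #5, #6, #7, #8 → 6.

6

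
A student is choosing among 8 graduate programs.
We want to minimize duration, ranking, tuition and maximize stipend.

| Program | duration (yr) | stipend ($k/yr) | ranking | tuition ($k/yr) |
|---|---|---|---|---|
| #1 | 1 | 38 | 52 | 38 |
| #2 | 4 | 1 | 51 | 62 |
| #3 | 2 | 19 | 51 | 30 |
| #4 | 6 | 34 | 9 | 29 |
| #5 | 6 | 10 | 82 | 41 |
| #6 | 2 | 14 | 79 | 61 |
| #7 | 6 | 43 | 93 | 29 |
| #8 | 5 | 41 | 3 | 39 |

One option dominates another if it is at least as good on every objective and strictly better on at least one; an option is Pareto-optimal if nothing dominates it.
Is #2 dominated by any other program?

Yes

#3 vs #2: duration 2≤4, stipend 19≥1, ranking 51≤51, tuition 30≤62 — #3 is at least as good on every objective and strictly better on at least one, so #3 dominates #2.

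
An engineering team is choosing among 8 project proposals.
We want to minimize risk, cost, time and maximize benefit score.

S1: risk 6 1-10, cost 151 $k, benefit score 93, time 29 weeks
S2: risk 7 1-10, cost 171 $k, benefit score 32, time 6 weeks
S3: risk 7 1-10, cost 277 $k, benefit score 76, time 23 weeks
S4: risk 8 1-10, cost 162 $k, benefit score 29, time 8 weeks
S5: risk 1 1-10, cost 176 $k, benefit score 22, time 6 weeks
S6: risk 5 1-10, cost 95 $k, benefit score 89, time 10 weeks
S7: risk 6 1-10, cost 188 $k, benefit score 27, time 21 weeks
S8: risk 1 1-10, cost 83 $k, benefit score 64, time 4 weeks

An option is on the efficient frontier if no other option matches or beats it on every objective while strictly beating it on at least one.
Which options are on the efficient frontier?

S1: not dominated (best benefit score).
S2: dominated by S8 (risk 1≤7, cost 83≤171, benefit score 64≥32, time 4≤6).
S3: dominated by S6 (risk 5≤7, cost 95≤277, benefit score 89≥76, time 10≤23).
S4: dominated by S8 (risk 1≤8, cost 83≤162, benefit score 64≥29, time 4≤8).
S5: dominated by S8 (risk 1≤1, cost 83≤176, benefit score 64≥22, time 4≤6).
S6: not dominated.
S7: dominated by S6 (risk 5≤6, cost 95≤188, benefit score 89≥27, time 10≤21).
S8: not dominated (best cost).

S1, S6, S8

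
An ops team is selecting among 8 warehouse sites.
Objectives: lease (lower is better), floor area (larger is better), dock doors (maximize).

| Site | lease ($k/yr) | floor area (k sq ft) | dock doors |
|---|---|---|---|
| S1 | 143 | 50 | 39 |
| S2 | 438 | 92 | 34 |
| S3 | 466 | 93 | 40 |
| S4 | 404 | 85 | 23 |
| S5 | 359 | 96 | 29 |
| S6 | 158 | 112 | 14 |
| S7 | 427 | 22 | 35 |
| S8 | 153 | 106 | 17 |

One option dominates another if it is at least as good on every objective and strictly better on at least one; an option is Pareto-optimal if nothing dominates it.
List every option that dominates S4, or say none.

S5: lease 359≤404, floor area 96≥85, dock doors 29≥23 — dominates S4.
Others (S1, S2, S3, S6, S7, S8) are each worse than S4 on at least one objective.

S5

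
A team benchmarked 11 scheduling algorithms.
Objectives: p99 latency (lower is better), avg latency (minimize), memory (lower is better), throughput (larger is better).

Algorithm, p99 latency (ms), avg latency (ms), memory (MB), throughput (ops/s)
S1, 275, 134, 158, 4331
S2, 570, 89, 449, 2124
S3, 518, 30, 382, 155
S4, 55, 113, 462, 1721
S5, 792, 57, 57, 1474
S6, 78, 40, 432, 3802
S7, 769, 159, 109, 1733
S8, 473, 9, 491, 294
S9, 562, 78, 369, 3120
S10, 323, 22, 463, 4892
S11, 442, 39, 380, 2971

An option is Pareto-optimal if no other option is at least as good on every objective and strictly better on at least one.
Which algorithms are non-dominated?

S1, S3, S4, S5, S6, S7, S8, S9, S10, S11

S1: not dominated.
S2: dominated by S6 (p99 latency 78≤570, avg latency 40≤89, memory 432≤449, throughput 3802≥2124).
S3: not dominated.
S4: not dominated (best p99 latency).
S5: not dominated (best memory).
S6: not dominated.
S7: not dominated.
S8: not dominated (best avg latency).
S9: not dominated.
S10: not dominated (best throughput).
S11: not dominated.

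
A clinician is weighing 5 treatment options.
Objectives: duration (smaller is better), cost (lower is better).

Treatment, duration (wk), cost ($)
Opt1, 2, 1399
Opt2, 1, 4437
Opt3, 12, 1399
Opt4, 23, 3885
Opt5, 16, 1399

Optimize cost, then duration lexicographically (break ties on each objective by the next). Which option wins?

Opt1

First minimize cost: best is 1399, kept {Opt1, Opt3, Opt5}.
Then minimize duration: best is 2, kept {Opt1}.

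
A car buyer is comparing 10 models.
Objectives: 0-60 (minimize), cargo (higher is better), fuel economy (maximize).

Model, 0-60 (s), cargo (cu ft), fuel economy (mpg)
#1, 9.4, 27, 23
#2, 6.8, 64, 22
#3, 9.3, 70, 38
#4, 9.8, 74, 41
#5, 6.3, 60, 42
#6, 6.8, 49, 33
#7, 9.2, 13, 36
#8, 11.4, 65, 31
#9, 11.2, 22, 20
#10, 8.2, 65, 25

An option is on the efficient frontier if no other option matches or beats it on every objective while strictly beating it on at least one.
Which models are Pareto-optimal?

#2, #3, #4, #5, #10

#1: dominated by #3 (0-60 9.3≤9.4, cargo 70≥27, fuel economy 38≥23).
#2: not dominated.
#3: not dominated.
#4: not dominated (best cargo).
#5: not dominated (best 0-60).
#6: dominated by #5 (0-60 6.3≤6.8, cargo 60≥49, fuel economy 42≥33).
#7: dominated by #5 (0-60 6.3≤9.2, cargo 60≥13, fuel economy 42≥36).
#8: dominated by #3 (0-60 9.3≤11.4, cargo 70≥65, fuel economy 38≥31).
#9: dominated by #1 (0-60 9.4≤11.2, cargo 27≥22, fuel economy 23≥20).
#10: not dominated.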